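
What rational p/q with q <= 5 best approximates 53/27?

2/1

Expand x = 53/27 as a continued fraction with the Euclidean algorithm:
  53 = 1*27 + 26, so a_0 = 1.
  27 = 1*26 + 1, so a_1 = 1.
  26 = 26*1 + 0, so a_2 = 26.
so x = [1; 1, 26].
Convergents (p_i = a_i*p_{i-1} + p_{i-2}, q_i = a_i*q_{i-1} + q_{i-2} with p_{-2}=0, p_{-1}=1, q_{-2}=1, q_{-1}=0), until the denominator exceeds 5:
  i=0: a_0=1, p_0 = 1*1 + 0 = 1, q_0 = 1*0 + 1 = 1.
  i=1: a_1=1, p_1 = 1*1 + 1 = 2, q_1 = 1*1 + 0 = 1.
  i=2: a_2=26, p_2 = 26*2 + 1 = 53, q_2 = 26*1 + 1 = 27.
q_2 = 27 > 5, so the last convergent with denominator <= 5 is p_1/q_1 = 2/1.
The closest fraction with denominator <= 5 is either p_1/q_1 or the intermediate fraction (k*p_1 + p_0)/(k*q_1 + q_0) with the largest k >= 1 whose denominator stays <= 5; these approach x as k grows, and every other convergent or intermediate fraction in range is farther away.
Largest k: floor((5 - q_0)/q_1) = floor((5 - 1)/1) = 4.
That gives (4*2 + 1)/(4*1 + 1) = 9/5.
Compare the errors: |x - 2/1| = |53*1 - 2*27|/(27*1) = 1/27, and |x - 9/5| = |53*5 - 9*27|/(27*5) = 22/135.
Cross-multiplying, 1*135 = 135 < 594 = 22*27, so 1/27 is smaller: the convergent 2/1 is closer to x than 9/5.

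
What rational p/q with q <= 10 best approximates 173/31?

Expand x = 173/31 as a continued fraction with the Euclidean algorithm:
  173 = 5*31 + 18, so a_0 = 5.
  31 = 1*18 + 13, so a_1 = 1.
  18 = 1*13 + 5, so a_2 = 1.
  13 = 2*5 + 3, so a_3 = 2.
  5 = 1*3 + 2, so a_4 = 1.
  3 = 1*2 + 1, so a_5 = 1.
  2 = 2*1 + 0, so a_6 = 2.
so x = [5; 1, 1, 2, 1, 1, 2].
Convergents (p_i = a_i*p_{i-1} + p_{i-2}, q_i = a_i*q_{i-1} + q_{i-2} with p_{-2}=0, p_{-1}=1, q_{-2}=1, q_{-1}=0), until the denominator exceeds 10:
  i=0: a_0=5, p_0 = 5*1 + 0 = 5, q_0 = 5*0 + 1 = 1.
  i=1: a_1=1, p_1 = 1*5 + 1 = 6, q_1 = 1*1 + 0 = 1.
  i=2: a_2=1, p_2 = 1*6 + 5 = 11, q_2 = 1*1 + 1 = 2.
  i=3: a_3=2, p_3 = 2*11 + 6 = 28, q_3 = 2*2 + 1 = 5.
  i=4: a_4=1, p_4 = 1*28 + 11 = 39, q_4 = 1*5 + 2 = 7.
  i=5: a_5=1, p_5 = 1*39 + 28 = 67, q_5 = 1*7 + 5 = 12.
q_5 = 12 > 10, so the last convergent with denominator <= 10 is p_4/q_4 = 39/7.
The closest fraction with denominator <= 10 is either p_4/q_4 or the intermediate fraction (k*p_4 + p_3)/(k*q_4 + q_3) with the largest k >= 1 whose denominator stays <= 10; these approach x as k grows, and every other convergent or intermediate fraction in range is farther away.
Largest k: floor((10 - q_3)/q_4) = floor((10 - 5)/7) = 0.
Since k = 0, no intermediate fraction beyond p_4/q_4 has denominator <= 10, so the convergent 39/7 is the closest (its error is |173*7 - 39*31|/(31*7) = 2/217).

39/7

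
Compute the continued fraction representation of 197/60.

[3; 3, 1, 1, 8]

Run the Euclidean algorithm on 197 and 60; the successive quotients are the partial quotients a_0, a_1, ... (each step inverts the fractional part left over by the previous one):
  197 = 3*60 + 17, so a_0 = 3.
  60 = 3*17 + 9, so a_1 = 3.
  17 = 1*9 + 8, so a_2 = 1.
  9 = 1*8 + 1, so a_3 = 1.
  8 = 8*1 + 0, so a_4 = 8.
The remainder reaches 0 after 5 divisions, so the expansion has 5 partial quotients, read off in order.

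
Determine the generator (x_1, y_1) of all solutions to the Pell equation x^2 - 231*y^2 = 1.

First expand sqrt(231) as a continued fraction. With x_i = (sqrt(231) + m_i)/d_i and (m_0, d_0) = (0, 1): a_0 = floor(sqrt(231)) = 15, since 15^2 = 225 <= 231 < 256 = 16^2.
Iterate m_{i+1} = d_i*a_i - m_i, d_{i+1} = (231 - m_{i+1}^2)/d_i, a_{i+1} = floor((a_0 + m_{i+1})/d_{i+1}):
  m_1 = 1*15 - 0 = 15, d_1 = (231 - 15^2)/1 = 6/1 = 6, a_1 = floor((15 + 15)/6) = 5.
  m_2 = 6*5 - 15 = 15, d_2 = (231 - 15^2)/6 = 6/6 = 1, a_2 = floor((15 + 15)/1) = 30.
  m_3 = 1*30 - 15 = 15, d_3 = (231 - 15^2)/1 = 6/1 = 6: (m_3, d_3) = (m_1, d_1) = (15, 6), so from here the quotients repeat a_1, a_2; the period length is 2.
So sqrt(231) = [15; (5, 30)] with period length k = 2.
k is even, so the fundamental solution of x^2 - 231y^2 = 1 is (p_{k-1}, q_{k-1}) = (p_1, q_1); compute convergents through index 1.
Convergents (p_i = a_i*p_{i-1} + p_{i-2}, q_i = a_i*q_{i-1} + q_{i-2} with p_{-2}=0, p_{-1}=1, q_{-2}=1, q_{-1}=0):
  i=0: a_0=15, p_0 = 15*1 + 0 = 15, q_0 = 15*0 + 1 = 1.
  i=1: a_1=5, p_1 = 5*15 + 1 = 76, q_1 = 5*1 + 0 = 5.
Check: 76^2 - 231*5^2 = 5776 - 5775 = 1, so (x, y) = (76, 5) solves the equation, and by the theorem it is the least positive solution.

(x, y) = (76, 5)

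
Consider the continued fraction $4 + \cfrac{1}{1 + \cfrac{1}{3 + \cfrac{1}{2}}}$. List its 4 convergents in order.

Using the convergent recurrence p_i = a_i*p_{i-1} + p_{i-2}, q_i = a_i*q_{i-1} + q_{i-2} with p_{-2}=0, p_{-1}=1, q_{-2}=1, q_{-1}=0:
  i=0: a_0=4, p_0 = 4*1 + 0 = 4, q_0 = 4*0 + 1 = 1.
  i=1: a_1=1, p_1 = 1*4 + 1 = 5, q_1 = 1*1 + 0 = 1.
  i=2: a_2=3, p_2 = 3*5 + 4 = 19, q_2 = 3*1 + 1 = 4.
  i=3: a_3=2, p_3 = 2*19 + 5 = 43, q_3 = 2*4 + 1 = 9.

4/1, 5/1, 19/4, 43/9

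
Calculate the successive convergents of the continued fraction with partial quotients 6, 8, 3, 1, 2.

6/1, 49/8, 153/25, 202/33, 557/91

Using the convergent recurrence p_i = a_i*p_{i-1} + p_{i-2}, q_i = a_i*q_{i-1} + q_{i-2} with p_{-2}=0, p_{-1}=1, q_{-2}=1, q_{-1}=0:
  i=0: a_0=6, p_0 = 6*1 + 0 = 6, q_0 = 6*0 + 1 = 1.
  i=1: a_1=8, p_1 = 8*6 + 1 = 49, q_1 = 8*1 + 0 = 8.
  i=2: a_2=3, p_2 = 3*49 + 6 = 153, q_2 = 3*8 + 1 = 25.
  i=3: a_3=1, p_3 = 1*153 + 49 = 202, q_3 = 1*25 + 8 = 33.
  i=4: a_4=2, p_4 = 2*202 + 153 = 557, q_4 = 2*33 + 25 = 91.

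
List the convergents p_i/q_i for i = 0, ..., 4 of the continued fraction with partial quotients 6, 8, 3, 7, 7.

6/1, 49/8, 153/25, 1120/183, 7993/1306

Using the convergent recurrence p_i = a_i*p_{i-1} + p_{i-2}, q_i = a_i*q_{i-1} + q_{i-2} with p_{-2}=0, p_{-1}=1, q_{-2}=1, q_{-1}=0:
  i=0: a_0=6, p_0 = 6*1 + 0 = 6, q_0 = 6*0 + 1 = 1.
  i=1: a_1=8, p_1 = 8*6 + 1 = 49, q_1 = 8*1 + 0 = 8.
  i=2: a_2=3, p_2 = 3*49 + 6 = 153, q_2 = 3*8 + 1 = 25.
  i=3: a_3=7, p_3 = 7*153 + 49 = 1120, q_3 = 7*25 + 8 = 183.
  i=4: a_4=7, p_4 = 7*1120 + 153 = 7993, q_4 = 7*183 + 25 = 1306.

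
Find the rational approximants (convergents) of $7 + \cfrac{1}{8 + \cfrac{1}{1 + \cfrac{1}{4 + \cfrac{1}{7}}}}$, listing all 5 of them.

7/1, 57/8, 64/9, 313/44, 2255/317

Using the convergent recurrence p_i = a_i*p_{i-1} + p_{i-2}, q_i = a_i*q_{i-1} + q_{i-2} with p_{-2}=0, p_{-1}=1, q_{-2}=1, q_{-1}=0:
  i=0: a_0=7, p_0 = 7*1 + 0 = 7, q_0 = 7*0 + 1 = 1.
  i=1: a_1=8, p_1 = 8*7 + 1 = 57, q_1 = 8*1 + 0 = 8.
  i=2: a_2=1, p_2 = 1*57 + 7 = 64, q_2 = 1*8 + 1 = 9.
  i=3: a_3=4, p_3 = 4*64 + 57 = 313, q_3 = 4*9 + 8 = 44.
  i=4: a_4=7, p_4 = 7*313 + 64 = 2255, q_4 = 7*44 + 9 = 317.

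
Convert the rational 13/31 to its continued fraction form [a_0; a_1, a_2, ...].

Run the Euclidean algorithm on 13 and 31; the successive quotients are the partial quotients a_0, a_1, ... (each step inverts the fractional part left over by the previous one):
  13 = 0*31 + 13, so a_0 = 0.
  31 = 2*13 + 5, so a_1 = 2.
  13 = 2*5 + 3, so a_2 = 2.
  5 = 1*3 + 2, so a_3 = 1.
  3 = 1*2 + 1, so a_4 = 1.
  2 = 2*1 + 0, so a_5 = 2.
The remainder reaches 0 after 6 divisions, so the expansion has 6 partial quotients, read off in order.

[0; 2, 2, 1, 1, 2]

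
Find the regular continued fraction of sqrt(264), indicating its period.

Write x_i = (sqrt(264) + m_i)/d_i with (m_0, d_0) = (0, 1). a_0 = floor(sqrt(264)) = 16, since 16^2 = 256 <= 264 < 289 = 17^2.
Iterate m_{i+1} = d_i*a_i - m_i, d_{i+1} = (264 - m_{i+1}^2)/d_i, a_{i+1} = floor((a_0 + m_{i+1})/d_{i+1}):
  m_1 = 1*16 - 0 = 16, d_1 = (264 - 16^2)/1 = 8/1 = 8, a_1 = floor((16 + 16)/8) = 4.
  m_2 = 8*4 - 16 = 16, d_2 = (264 - 16^2)/8 = 8/8 = 1, a_2 = floor((16 + 16)/1) = 32.
  m_3 = 1*32 - 16 = 16, d_3 = (264 - 16^2)/1 = 8/1 = 8: (m_3, d_3) = (m_1, d_1) = (16, 8), so from here the quotients repeat a_1, a_2; the period length is 2.
Hence the expansion of sqrt(264) is a_0 = 16 followed by the repeating block 4, 32 (period 2).

[16; (4, 32)]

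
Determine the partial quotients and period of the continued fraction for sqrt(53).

[7; (3, 1, 1, 3, 14)]

Write x_i = (sqrt(53) + m_i)/d_i with (m_0, d_0) = (0, 1). a_0 = floor(sqrt(53)) = 7, since 7^2 = 49 <= 53 < 64 = 8^2.
Iterate m_{i+1} = d_i*a_i - m_i, d_{i+1} = (53 - m_{i+1}^2)/d_i, a_{i+1} = floor((a_0 + m_{i+1})/d_{i+1}):
  m_1 = 1*7 - 0 = 7, d_1 = (53 - 7^2)/1 = 4/1 = 4, a_1 = floor((7 + 7)/4) = 3.
  m_2 = 4*3 - 7 = 5, d_2 = (53 - 5^2)/4 = 28/4 = 7, a_2 = floor((7 + 5)/7) = 1.
  m_3 = 7*1 - 5 = 2, d_3 = (53 - 2^2)/7 = 49/7 = 7, a_3 = floor((7 + 2)/7) = 1.
  m_4 = 7*1 - 2 = 5, d_4 = (53 - 5^2)/7 = 28/7 = 4, a_4 = floor((7 + 5)/4) = 3.
  m_5 = 4*3 - 5 = 7, d_5 = (53 - 7^2)/4 = 4/4 = 1, a_5 = floor((7 + 7)/1) = 14.
  m_6 = 1*14 - 7 = 7, d_6 = (53 - 7^2)/1 = 4/1 = 4: (m_6, d_6) = (m_1, d_1) = (7, 4), so from here the quotients repeat a_1, ..., a_5; the period length is 5.
Hence the expansion of sqrt(53) is a_0 = 7 followed by the repeating block 3, 1, 1, 3, 14 (period 5).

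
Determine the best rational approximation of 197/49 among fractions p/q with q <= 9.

4/1

Expand x = 197/49 as a continued fraction with the Euclidean algorithm:
  197 = 4*49 + 1, so a_0 = 4.
  49 = 49*1 + 0, so a_1 = 49.
so x = [4; 49].
Convergents (p_i = a_i*p_{i-1} + p_{i-2}, q_i = a_i*q_{i-1} + q_{i-2} with p_{-2}=0, p_{-1}=1, q_{-2}=1, q_{-1}=0), until the denominator exceeds 9:
  i=0: a_0=4, p_0 = 4*1 + 0 = 4, q_0 = 4*0 + 1 = 1.
  i=1: a_1=49, p_1 = 49*4 + 1 = 197, q_1 = 49*1 + 0 = 49.
q_1 = 49 > 9, so the last convergent with denominator <= 9 is p_0/q_0 = 4/1.
The closest fraction with denominator <= 9 is either p_0/q_0 or the intermediate fraction (k*p_0 + p_{-1})/(k*q_0 + q_{-1}) with the largest k >= 1 whose denominator stays <= 9; these approach x as k grows, and every other convergent or intermediate fraction in range is farther away.
Largest k: floor((9 - q_{-1})/q_0) = floor((9 - 0)/1) = 9 (using the seeds p_{-1} = 1, q_{-1} = 0).
That gives (9*4 + 1)/(9*1 + 0) = 37/9.
Compare the errors: |x - 4/1| = |197*1 - 4*49|/(49*1) = 1/49, and |x - 37/9| = |197*9 - 37*49|/(49*9) = 40/441.
Cross-multiplying, 1*441 = 441 < 1960 = 40*49, so 1/49 is smaller: the convergent 4/1 is closer to x than 37/9.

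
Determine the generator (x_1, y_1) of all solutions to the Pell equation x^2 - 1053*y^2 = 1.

(x, y) = (649, 20)

First expand sqrt(1053) as a continued fraction. With x_i = (sqrt(1053) + m_i)/d_i and (m_0, d_0) = (0, 1): a_0 = floor(sqrt(1053)) = 32, since 32^2 = 1024 <= 1053 < 1089 = 33^2.
Iterate m_{i+1} = d_i*a_i - m_i, d_{i+1} = (1053 - m_{i+1}^2)/d_i, a_{i+1} = floor((a_0 + m_{i+1})/d_{i+1}):
  m_1 = 1*32 - 0 = 32, d_1 = (1053 - 32^2)/1 = 29/1 = 29, a_1 = floor((32 + 32)/29) = 2.
  m_2 = 29*2 - 32 = 26, d_2 = (1053 - 26^2)/29 = 377/29 = 13, a_2 = floor((32 + 26)/13) = 4.
  m_3 = 13*4 - 26 = 26, d_3 = (1053 - 26^2)/13 = 377/13 = 29, a_3 = floor((32 + 26)/29) = 2.
  m_4 = 29*2 - 26 = 32, d_4 = (1053 - 32^2)/29 = 29/29 = 1, a_4 = floor((32 + 32)/1) = 64.
  m_5 = 1*64 - 32 = 32, d_5 = (1053 - 32^2)/1 = 29/1 = 29: (m_5, d_5) = (m_1, d_1) = (32, 29), so from here the quotients repeat a_1, ..., a_4; the period length is 4.
So sqrt(1053) = [32; (2, 4, 2, 64)] with period length k = 4.
k is even, so the fundamental solution of x^2 - 1053y^2 = 1 is (p_{k-1}, q_{k-1}) = (p_3, q_3); compute convergents through index 3.
Convergents (p_i = a_i*p_{i-1} + p_{i-2}, q_i = a_i*q_{i-1} + q_{i-2} with p_{-2}=0, p_{-1}=1, q_{-2}=1, q_{-1}=0):
  i=0: a_0=32, p_0 = 32*1 + 0 = 32, q_0 = 32*0 + 1 = 1.
  i=1: a_1=2, p_1 = 2*32 + 1 = 65, q_1 = 2*1 + 0 = 2.
  i=2: a_2=4, p_2 = 4*65 + 32 = 292, q_2 = 4*2 + 1 = 9.
  i=3: a_3=2, p_3 = 2*292 + 65 = 649, q_3 = 2*9 + 2 = 20.
Check: 649^2 - 1053*20^2 = 421201 - 421200 = 1, so (x, y) = (649, 20) solves the equation, and by the theorem it is the least positive solution.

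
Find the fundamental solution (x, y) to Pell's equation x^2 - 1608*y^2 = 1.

First expand sqrt(1608) as a continued fraction. With x_i = (sqrt(1608) + m_i)/d_i and (m_0, d_0) = (0, 1): a_0 = floor(sqrt(1608)) = 40, since 40^2 = 1600 <= 1608 < 1681 = 41^2.
Iterate m_{i+1} = d_i*a_i - m_i, d_{i+1} = (1608 - m_{i+1}^2)/d_i, a_{i+1} = floor((a_0 + m_{i+1})/d_{i+1}):
  m_1 = 1*40 - 0 = 40, d_1 = (1608 - 40^2)/1 = 8/1 = 8, a_1 = floor((40 + 40)/8) = 10.
  m_2 = 8*10 - 40 = 40, d_2 = (1608 - 40^2)/8 = 8/8 = 1, a_2 = floor((40 + 40)/1) = 80.
  m_3 = 1*80 - 40 = 40, d_3 = (1608 - 40^2)/1 = 8/1 = 8: (m_3, d_3) = (m_1, d_1) = (40, 8), so from here the quotients repeat a_1, a_2; the period length is 2.
So sqrt(1608) = [40; (10, 80)] with period length k = 2.
k is even, so the fundamental solution of x^2 - 1608y^2 = 1 is (p_{k-1}, q_{k-1}) = (p_1, q_1); compute convergents through index 1.
Convergents (p_i = a_i*p_{i-1} + p_{i-2}, q_i = a_i*q_{i-1} + q_{i-2} with p_{-2}=0, p_{-1}=1, q_{-2}=1, q_{-1}=0):
  i=0: a_0=40, p_0 = 40*1 + 0 = 40, q_0 = 40*0 + 1 = 1.
  i=1: a_1=10, p_1 = 10*40 + 1 = 401, q_1 = 10*1 + 0 = 10.
Check: 401^2 - 1608*10^2 = 160801 - 160800 = 1, so (x, y) = (401, 10) solves the equation, and by the theorem it is the least positive solution.

(x, y) = (401, 10)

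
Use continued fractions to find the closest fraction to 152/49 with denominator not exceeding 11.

31/10

Expand x = 152/49 as a continued fraction with the Euclidean algorithm:
  152 = 3*49 + 5, so a_0 = 3.
  49 = 9*5 + 4, so a_1 = 9.
  5 = 1*4 + 1, so a_2 = 1.
  4 = 4*1 + 0, so a_3 = 4.
so x = [3; 9, 1, 4].
Convergents (p_i = a_i*p_{i-1} + p_{i-2}, q_i = a_i*q_{i-1} + q_{i-2} with p_{-2}=0, p_{-1}=1, q_{-2}=1, q_{-1}=0), until the denominator exceeds 11:
  i=0: a_0=3, p_0 = 3*1 + 0 = 3, q_0 = 3*0 + 1 = 1.
  i=1: a_1=9, p_1 = 9*3 + 1 = 28, q_1 = 9*1 + 0 = 9.
  i=2: a_2=1, p_2 = 1*28 + 3 = 31, q_2 = 1*9 + 1 = 10.
  i=3: a_3=4, p_3 = 4*31 + 28 = 152, q_3 = 4*10 + 9 = 49.
q_3 = 49 > 11, so the last convergent with denominator <= 11 is p_2/q_2 = 31/10.
The closest fraction with denominator <= 11 is either p_2/q_2 or the intermediate fraction (k*p_2 + p_1)/(k*q_2 + q_1) with the largest k >= 1 whose denominator stays <= 11; these approach x as k grows, and every other convergent or intermediate fraction in range is farther away.
Largest k: floor((11 - q_1)/q_2) = floor((11 - 9)/10) = 0.
Since k = 0, no intermediate fraction beyond p_2/q_2 has denominator <= 11, so the convergent 31/10 is the closest (its error is |152*10 - 31*49|/(49*10) = 1/490).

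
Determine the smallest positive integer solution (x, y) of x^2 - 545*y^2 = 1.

(x, y) = (1961, 84)

First expand sqrt(545) as a continued fraction. With x_i = (sqrt(545) + m_i)/d_i and (m_0, d_0) = (0, 1): a_0 = floor(sqrt(545)) = 23, since 23^2 = 529 <= 545 < 576 = 24^2.
Iterate m_{i+1} = d_i*a_i - m_i, d_{i+1} = (545 - m_{i+1}^2)/d_i, a_{i+1} = floor((a_0 + m_{i+1})/d_{i+1}):
  m_1 = 1*23 - 0 = 23, d_1 = (545 - 23^2)/1 = 16/1 = 16, a_1 = floor((23 + 23)/16) = 2.
  m_2 = 16*2 - 23 = 9, d_2 = (545 - 9^2)/16 = 464/16 = 29, a_2 = floor((23 + 9)/29) = 1.
  m_3 = 29*1 - 9 = 20, d_3 = (545 - 20^2)/29 = 145/29 = 5, a_3 = floor((23 + 20)/5) = 8.
  m_4 = 5*8 - 20 = 20, d_4 = (545 - 20^2)/5 = 145/5 = 29, a_4 = floor((23 + 20)/29) = 1.
  m_5 = 29*1 - 20 = 9, d_5 = (545 - 9^2)/29 = 464/29 = 16, a_5 = floor((23 + 9)/16) = 2.
  m_6 = 16*2 - 9 = 23, d_6 = (545 - 23^2)/16 = 16/16 = 1, a_6 = floor((23 + 23)/1) = 46.
  m_7 = 1*46 - 23 = 23, d_7 = (545 - 23^2)/1 = 16/1 = 16: (m_7, d_7) = (m_1, d_1) = (23, 16), so from here the quotients repeat a_1, ..., a_6; the period length is 6.
So sqrt(545) = [23; (2, 1, 8, 1, 2, 46)] with period length k = 6.
k is even, so the fundamental solution of x^2 - 545y^2 = 1 is (p_{k-1}, q_{k-1}) = (p_5, q_5); compute convergents through index 5.
Convergents (p_i = a_i*p_{i-1} + p_{i-2}, q_i = a_i*q_{i-1} + q_{i-2} with p_{-2}=0, p_{-1}=1, q_{-2}=1, q_{-1}=0):
  i=0: a_0=23, p_0 = 23*1 + 0 = 23, q_0 = 23*0 + 1 = 1.
  i=1: a_1=2, p_1 = 2*23 + 1 = 47, q_1 = 2*1 + 0 = 2.
  i=2: a_2=1, p_2 = 1*47 + 23 = 70, q_2 = 1*2 + 1 = 3.
  i=3: a_3=8, p_3 = 8*70 + 47 = 607, q_3 = 8*3 + 2 = 26.
  i=4: a_4=1, p_4 = 1*607 + 70 = 677, q_4 = 1*26 + 3 = 29.
  i=5: a_5=2, p_5 = 2*677 + 607 = 1961, q_5 = 2*29 + 26 = 84.
Check: 1961^2 - 545*84^2 = 3845521 - 3845520 = 1, so (x, y) = (1961, 84) solves the equation, and by the theorem it is the least positive solution.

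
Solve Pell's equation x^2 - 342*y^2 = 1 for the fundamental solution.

First expand sqrt(342) as a continued fraction. With x_i = (sqrt(342) + m_i)/d_i and (m_0, d_0) = (0, 1): a_0 = floor(sqrt(342)) = 18, since 18^2 = 324 <= 342 < 361 = 19^2.
Iterate m_{i+1} = d_i*a_i - m_i, d_{i+1} = (342 - m_{i+1}^2)/d_i, a_{i+1} = floor((a_0 + m_{i+1})/d_{i+1}):
  m_1 = 1*18 - 0 = 18, d_1 = (342 - 18^2)/1 = 18/1 = 18, a_1 = floor((18 + 18)/18) = 2.
  m_2 = 18*2 - 18 = 18, d_2 = (342 - 18^2)/18 = 18/18 = 1, a_2 = floor((18 + 18)/1) = 36.
  m_3 = 1*36 - 18 = 18, d_3 = (342 - 18^2)/1 = 18/1 = 18: (m_3, d_3) = (m_1, d_1) = (18, 18), so from here the quotients repeat a_1, a_2; the period length is 2.
So sqrt(342) = [18; (2, 36)] with period length k = 2.
k is even, so the fundamental solution of x^2 - 342y^2 = 1 is (p_{k-1}, q_{k-1}) = (p_1, q_1); compute convergents through index 1.
Convergents (p_i = a_i*p_{i-1} + p_{i-2}, q_i = a_i*q_{i-1} + q_{i-2} with p_{-2}=0, p_{-1}=1, q_{-2}=1, q_{-1}=0):
  i=0: a_0=18, p_0 = 18*1 + 0 = 18, q_0 = 18*0 + 1 = 1.
  i=1: a_1=2, p_1 = 2*18 + 1 = 37, q_1 = 2*1 + 0 = 2.
Check: 37^2 - 342*2^2 = 1369 - 1368 = 1, so (x, y) = (37, 2) solves the equation, and by the theorem it is the least positive solution.

(x, y) = (37, 2)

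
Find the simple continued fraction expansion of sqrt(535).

[23; (7, 1, 2, 4, 1, 3, 1, 4, 2, 1, 7, 46)]

Write x_i = (sqrt(535) + m_i)/d_i with (m_0, d_0) = (0, 1). a_0 = floor(sqrt(535)) = 23, since 23^2 = 529 <= 535 < 576 = 24^2.
Iterate m_{i+1} = d_i*a_i - m_i, d_{i+1} = (535 - m_{i+1}^2)/d_i, a_{i+1} = floor((a_0 + m_{i+1})/d_{i+1}):
  m_1 = 1*23 - 0 = 23, d_1 = (535 - 23^2)/1 = 6/1 = 6, a_1 = floor((23 + 23)/6) = 7.
  m_2 = 6*7 - 23 = 19, d_2 = (535 - 19^2)/6 = 174/6 = 29, a_2 = floor((23 + 19)/29) = 1.
  m_3 = 29*1 - 19 = 10, d_3 = (535 - 10^2)/29 = 435/29 = 15, a_3 = floor((23 + 10)/15) = 2.
  m_4 = 15*2 - 10 = 20, d_4 = (535 - 20^2)/15 = 135/15 = 9, a_4 = floor((23 + 20)/9) = 4.
  m_5 = 9*4 - 20 = 16, d_5 = (535 - 16^2)/9 = 279/9 = 31, a_5 = floor((23 + 16)/31) = 1.
  m_6 = 31*1 - 16 = 15, d_6 = (535 - 15^2)/31 = 310/31 = 10, a_6 = floor((23 + 15)/10) = 3.
  m_7 = 10*3 - 15 = 15, d_7 = (535 - 15^2)/10 = 310/10 = 31, a_7 = floor((23 + 15)/31) = 1.
  m_8 = 31*1 - 15 = 16, d_8 = (535 - 16^2)/31 = 279/31 = 9, a_8 = floor((23 + 16)/9) = 4.
  m_9 = 9*4 - 16 = 20, d_9 = (535 - 20^2)/9 = 135/9 = 15, a_9 = floor((23 + 20)/15) = 2.
  m_10 = 15*2 - 20 = 10, d_10 = (535 - 10^2)/15 = 435/15 = 29, a_10 = floor((23 + 10)/29) = 1.
  m_11 = 29*1 - 10 = 19, d_11 = (535 - 19^2)/29 = 174/29 = 6, a_11 = floor((23 + 19)/6) = 7.
  m_12 = 6*7 - 19 = 23, d_12 = (535 - 23^2)/6 = 6/6 = 1, a_12 = floor((23 + 23)/1) = 46.
  m_13 = 1*46 - 23 = 23, d_13 = (535 - 23^2)/1 = 6/1 = 6: (m_13, d_13) = (m_1, d_1) = (23, 6), so from here the quotients repeat a_1, ..., a_12; the period length is 12.
Hence the expansion of sqrt(535) is a_0 = 23 followed by the repeating block 7, 1, 2, 4, 1, 3, 1, 4, 2, 1, 7, 46 (period 12).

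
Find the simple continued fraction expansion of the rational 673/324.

Run the Euclidean algorithm on 673 and 324; the successive quotients are the partial quotients a_0, a_1, ... (each step inverts the fractional part left over by the previous one):
  673 = 2*324 + 25, so a_0 = 2.
  324 = 12*25 + 24, so a_1 = 12.
  25 = 1*24 + 1, so a_2 = 1.
  24 = 24*1 + 0, so a_3 = 24.
The remainder reaches 0 after 4 divisions, so the expansion has 4 partial quotients, read off in order.

[2; 12, 1, 24]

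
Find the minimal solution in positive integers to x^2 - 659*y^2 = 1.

First expand sqrt(659) as a continued fraction. With x_i = (sqrt(659) + m_i)/d_i and (m_0, d_0) = (0, 1): a_0 = floor(sqrt(659)) = 25, since 25^2 = 625 <= 659 < 676 = 26^2.
Iterate m_{i+1} = d_i*a_i - m_i, d_{i+1} = (659 - m_{i+1}^2)/d_i, a_{i+1} = floor((a_0 + m_{i+1})/d_{i+1}):
  m_1 = 1*25 - 0 = 25, d_1 = (659 - 25^2)/1 = 34/1 = 34, a_1 = floor((25 + 25)/34) = 1.
  m_2 = 34*1 - 25 = 9, d_2 = (659 - 9^2)/34 = 578/34 = 17, a_2 = floor((25 + 9)/17) = 2.
  m_3 = 17*2 - 9 = 25, d_3 = (659 - 25^2)/17 = 34/17 = 2, a_3 = floor((25 + 25)/2) = 25.
  m_4 = 2*25 - 25 = 25, d_4 = (659 - 25^2)/2 = 34/2 = 17, a_4 = floor((25 + 25)/17) = 2.
  m_5 = 17*2 - 25 = 9, d_5 = (659 - 9^2)/17 = 578/17 = 34, a_5 = floor((25 + 9)/34) = 1.
  m_6 = 34*1 - 9 = 25, d_6 = (659 - 25^2)/34 = 34/34 = 1, a_6 = floor((25 + 25)/1) = 50.
  m_7 = 1*50 - 25 = 25, d_7 = (659 - 25^2)/1 = 34/1 = 34: (m_7, d_7) = (m_1, d_1) = (25, 34), so from here the quotients repeat a_1, ..., a_6; the period length is 6.
So sqrt(659) = [25; (1, 2, 25, 2, 1, 50)] with period length k = 6.
k is even, so the fundamental solution of x^2 - 659y^2 = 1 is (p_{k-1}, q_{k-1}) = (p_5, q_5); compute convergents through index 5.
Convergents (p_i = a_i*p_{i-1} + p_{i-2}, q_i = a_i*q_{i-1} + q_{i-2} with p_{-2}=0, p_{-1}=1, q_{-2}=1, q_{-1}=0):
  i=0: a_0=25, p_0 = 25*1 + 0 = 25, q_0 = 25*0 + 1 = 1.
  i=1: a_1=1, p_1 = 1*25 + 1 = 26, q_1 = 1*1 + 0 = 1.
  i=2: a_2=2, p_2 = 2*26 + 25 = 77, q_2 = 2*1 + 1 = 3.
  i=3: a_3=25, p_3 = 25*77 + 26 = 1951, q_3 = 25*3 + 1 = 76.
  i=4: a_4=2, p_4 = 2*1951 + 77 = 3979, q_4 = 2*76 + 3 = 155.
  i=5: a_5=1, p_5 = 1*3979 + 1951 = 5930, q_5 = 1*155 + 76 = 231.
Check: 5930^2 - 659*231^2 = 35164900 - 35164899 = 1, so (x, y) = (5930, 231) solves the equation, and by the theorem it is the least positive solution.

(x, y) = (5930, 231)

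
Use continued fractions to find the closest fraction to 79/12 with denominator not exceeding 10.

46/7

Expand x = 79/12 as a continued fraction with the Euclidean algorithm:
  79 = 6*12 + 7, so a_0 = 6.
  12 = 1*7 + 5, so a_1 = 1.
  7 = 1*5 + 2, so a_2 = 1.
  5 = 2*2 + 1, so a_3 = 2.
  2 = 2*1 + 0, so a_4 = 2.
so x = [6; 1, 1, 2, 2].
Convergents (p_i = a_i*p_{i-1} + p_{i-2}, q_i = a_i*q_{i-1} + q_{i-2} with p_{-2}=0, p_{-1}=1, q_{-2}=1, q_{-1}=0), until the denominator exceeds 10:
  i=0: a_0=6, p_0 = 6*1 + 0 = 6, q_0 = 6*0 + 1 = 1.
  i=1: a_1=1, p_1 = 1*6 + 1 = 7, q_1 = 1*1 + 0 = 1.
  i=2: a_2=1, p_2 = 1*7 + 6 = 13, q_2 = 1*1 + 1 = 2.
  i=3: a_3=2, p_3 = 2*13 + 7 = 33, q_3 = 2*2 + 1 = 5.
  i=4: a_4=2, p_4 = 2*33 + 13 = 79, q_4 = 2*5 + 2 = 12.
q_4 = 12 > 10, so the last convergent with denominator <= 10 is p_3/q_3 = 33/5.
The closest fraction with denominator <= 10 is either p_3/q_3 or the intermediate fraction (k*p_3 + p_2)/(k*q_3 + q_2) with the largest k >= 1 whose denominator stays <= 10; these approach x as k grows, and every other convergent or intermediate fraction in range is farther away.
Largest k: floor((10 - q_2)/q_3) = floor((10 - 2)/5) = 1.
That gives (1*33 + 13)/(1*5 + 2) = 46/7.
Compare the errors: |x - 33/5| = |79*5 - 33*12|/(12*5) = 1/60, and |x - 46/7| = |79*7 - 46*12|/(12*7) = 1/84.
Cross-multiplying, 1*60 = 60 < 84 = 1*84, so 1/84 is smaller: the intermediate fraction 46/7 is closer to x than 33/5.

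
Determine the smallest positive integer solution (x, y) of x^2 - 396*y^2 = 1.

First expand sqrt(396) as a continued fraction. With x_i = (sqrt(396) + m_i)/d_i and (m_0, d_0) = (0, 1): a_0 = floor(sqrt(396)) = 19, since 19^2 = 361 <= 396 < 400 = 20^2.
Iterate m_{i+1} = d_i*a_i - m_i, d_{i+1} = (396 - m_{i+1}^2)/d_i, a_{i+1} = floor((a_0 + m_{i+1})/d_{i+1}):
  m_1 = 1*19 - 0 = 19, d_1 = (396 - 19^2)/1 = 35/1 = 35, a_1 = floor((19 + 19)/35) = 1.
  m_2 = 35*1 - 19 = 16, d_2 = (396 - 16^2)/35 = 140/35 = 4, a_2 = floor((19 + 16)/4) = 8.
  m_3 = 4*8 - 16 = 16, d_3 = (396 - 16^2)/4 = 140/4 = 35, a_3 = floor((19 + 16)/35) = 1.
  m_4 = 35*1 - 16 = 19, d_4 = (396 - 19^2)/35 = 35/35 = 1, a_4 = floor((19 + 19)/1) = 38.
  m_5 = 1*38 - 19 = 19, d_5 = (396 - 19^2)/1 = 35/1 = 35: (m_5, d_5) = (m_1, d_1) = (19, 35), so from here the quotients repeat a_1, ..., a_4; the period length is 4.
So sqrt(396) = [19; (1, 8, 1, 38)] with period length k = 4.
k is even, so the fundamental solution of x^2 - 396y^2 = 1 is (p_{k-1}, q_{k-1}) = (p_3, q_3); compute convergents through index 3.
Convergents (p_i = a_i*p_{i-1} + p_{i-2}, q_i = a_i*q_{i-1} + q_{i-2} with p_{-2}=0, p_{-1}=1, q_{-2}=1, q_{-1}=0):
  i=0: a_0=19, p_0 = 19*1 + 0 = 19, q_0 = 19*0 + 1 = 1.
  i=1: a_1=1, p_1 = 1*19 + 1 = 20, q_1 = 1*1 + 0 = 1.
  i=2: a_2=8, p_2 = 8*20 + 19 = 179, q_2 = 8*1 + 1 = 9.
  i=3: a_3=1, p_3 = 1*179 + 20 = 199, q_3 = 1*9 + 1 = 10.
Check: 199^2 - 396*10^2 = 39601 - 39600 = 1, so (x, y) = (199, 10) solves the equation, and by the theorem it is the least positive solution.

(x, y) = (199, 10)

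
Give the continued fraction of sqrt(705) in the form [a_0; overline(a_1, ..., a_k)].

Write x_i = (sqrt(705) + m_i)/d_i with (m_0, d_0) = (0, 1). a_0 = floor(sqrt(705)) = 26, since 26^2 = 676 <= 705 < 729 = 27^2.
Iterate m_{i+1} = d_i*a_i - m_i, d_{i+1} = (705 - m_{i+1}^2)/d_i, a_{i+1} = floor((a_0 + m_{i+1})/d_{i+1}):
  m_1 = 1*26 - 0 = 26, d_1 = (705 - 26^2)/1 = 29/1 = 29, a_1 = floor((26 + 26)/29) = 1.
  m_2 = 29*1 - 26 = 3, d_2 = (705 - 3^2)/29 = 696/29 = 24, a_2 = floor((26 + 3)/24) = 1.
  m_3 = 24*1 - 3 = 21, d_3 = (705 - 21^2)/24 = 264/24 = 11, a_3 = floor((26 + 21)/11) = 4.
  m_4 = 11*4 - 21 = 23, d_4 = (705 - 23^2)/11 = 176/11 = 16, a_4 = floor((26 + 23)/16) = 3.
  m_5 = 16*3 - 23 = 25, d_5 = (705 - 25^2)/16 = 80/16 = 5, a_5 = floor((26 + 25)/5) = 10.
  m_6 = 5*10 - 25 = 25, d_6 = (705 - 25^2)/5 = 80/5 = 16, a_6 = floor((26 + 25)/16) = 3.
  m_7 = 16*3 - 25 = 23, d_7 = (705 - 23^2)/16 = 176/16 = 11, a_7 = floor((26 + 23)/11) = 4.
  m_8 = 11*4 - 23 = 21, d_8 = (705 - 21^2)/11 = 264/11 = 24, a_8 = floor((26 + 21)/24) = 1.
  m_9 = 24*1 - 21 = 3, d_9 = (705 - 3^2)/24 = 696/24 = 29, a_9 = floor((26 + 3)/29) = 1.
  m_10 = 29*1 - 3 = 26, d_10 = (705 - 26^2)/29 = 29/29 = 1, a_10 = floor((26 + 26)/1) = 52.
  m_11 = 1*52 - 26 = 26, d_11 = (705 - 26^2)/1 = 29/1 = 29: (m_11, d_11) = (m_1, d_1) = (26, 29), so from here the quotients repeat a_1, ..., a_10; the period length is 10.
Hence the expansion of sqrt(705) is a_0 = 26 followed by the repeating block 1, 1, 4, 3, 10, 3, 4, 1, 1, 52 (period 10).

[26; overline(1, 1, 4, 3, 10, 3, 4, 1, 1, 52)]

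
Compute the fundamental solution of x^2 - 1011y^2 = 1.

(x, y) = (8426, 265)

First expand sqrt(1011) as a continued fraction. With x_i = (sqrt(1011) + m_i)/d_i and (m_0, d_0) = (0, 1): a_0 = floor(sqrt(1011)) = 31, since 31^2 = 961 <= 1011 < 1024 = 32^2.
Iterate m_{i+1} = d_i*a_i - m_i, d_{i+1} = (1011 - m_{i+1}^2)/d_i, a_{i+1} = floor((a_0 + m_{i+1})/d_{i+1}):
  m_1 = 1*31 - 0 = 31, d_1 = (1011 - 31^2)/1 = 50/1 = 50, a_1 = floor((31 + 31)/50) = 1.
  m_2 = 50*1 - 31 = 19, d_2 = (1011 - 19^2)/50 = 650/50 = 13, a_2 = floor((31 + 19)/13) = 3.
  m_3 = 13*3 - 19 = 20, d_3 = (1011 - 20^2)/13 = 611/13 = 47, a_3 = floor((31 + 20)/47) = 1.
  m_4 = 47*1 - 20 = 27, d_4 = (1011 - 27^2)/47 = 282/47 = 6, a_4 = floor((31 + 27)/6) = 9.
  m_5 = 6*9 - 27 = 27, d_5 = (1011 - 27^2)/6 = 282/6 = 47, a_5 = floor((31 + 27)/47) = 1.
  m_6 = 47*1 - 27 = 20, d_6 = (1011 - 20^2)/47 = 611/47 = 13, a_6 = floor((31 + 20)/13) = 3.
  m_7 = 13*3 - 20 = 19, d_7 = (1011 - 19^2)/13 = 650/13 = 50, a_7 = floor((31 + 19)/50) = 1.
  m_8 = 50*1 - 19 = 31, d_8 = (1011 - 31^2)/50 = 50/50 = 1, a_8 = floor((31 + 31)/1) = 62.
  m_9 = 1*62 - 31 = 31, d_9 = (1011 - 31^2)/1 = 50/1 = 50: (m_9, d_9) = (m_1, d_1) = (31, 50), so from here the quotients repeat a_1, ..., a_8; the period length is 8.
So sqrt(1011) = [31; (1, 3, 1, 9, 1, 3, 1, 62)] with period length k = 8.
k is even, so the fundamental solution of x^2 - 1011y^2 = 1 is (p_{k-1}, q_{k-1}) = (p_7, q_7); compute convergents through index 7.
Convergents (p_i = a_i*p_{i-1} + p_{i-2}, q_i = a_i*q_{i-1} + q_{i-2} with p_{-2}=0, p_{-1}=1, q_{-2}=1, q_{-1}=0):
  i=0: a_0=31, p_0 = 31*1 + 0 = 31, q_0 = 31*0 + 1 = 1.
  i=1: a_1=1, p_1 = 1*31 + 1 = 32, q_1 = 1*1 + 0 = 1.
  i=2: a_2=3, p_2 = 3*32 + 31 = 127, q_2 = 3*1 + 1 = 4.
  i=3: a_3=1, p_3 = 1*127 + 32 = 159, q_3 = 1*4 + 1 = 5.
  i=4: a_4=9, p_4 = 9*159 + 127 = 1558, q_4 = 9*5 + 4 = 49.
  i=5: a_5=1, p_5 = 1*1558 + 159 = 1717, q_5 = 1*49 + 5 = 54.
  i=6: a_6=3, p_6 = 3*1717 + 1558 = 6709, q_6 = 3*54 + 49 = 211.
  i=7: a_7=1, p_7 = 1*6709 + 1717 = 8426, q_7 = 1*211 + 54 = 265.
Check: 8426^2 - 1011*265^2 = 70997476 - 70997475 = 1, so (x, y) = (8426, 265) solves the equation, and by the theorem it is the least positive solution.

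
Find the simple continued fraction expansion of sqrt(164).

Write x_i = (sqrt(164) + m_i)/d_i with (m_0, d_0) = (0, 1). a_0 = floor(sqrt(164)) = 12, since 12^2 = 144 <= 164 < 169 = 13^2.
Iterate m_{i+1} = d_i*a_i - m_i, d_{i+1} = (164 - m_{i+1}^2)/d_i, a_{i+1} = floor((a_0 + m_{i+1})/d_{i+1}):
  m_1 = 1*12 - 0 = 12, d_1 = (164 - 12^2)/1 = 20/1 = 20, a_1 = floor((12 + 12)/20) = 1.
  m_2 = 20*1 - 12 = 8, d_2 = (164 - 8^2)/20 = 100/20 = 5, a_2 = floor((12 + 8)/5) = 4.
  m_3 = 5*4 - 8 = 12, d_3 = (164 - 12^2)/5 = 20/5 = 4, a_3 = floor((12 + 12)/4) = 6.
  m_4 = 4*6 - 12 = 12, d_4 = (164 - 12^2)/4 = 20/4 = 5, a_4 = floor((12 + 12)/5) = 4.
  m_5 = 5*4 - 12 = 8, d_5 = (164 - 8^2)/5 = 100/5 = 20, a_5 = floor((12 + 8)/20) = 1.
  m_6 = 20*1 - 8 = 12, d_6 = (164 - 12^2)/20 = 20/20 = 1, a_6 = floor((12 + 12)/1) = 24.
  m_7 = 1*24 - 12 = 12, d_7 = (164 - 12^2)/1 = 20/1 = 20: (m_7, d_7) = (m_1, d_1) = (12, 20), so from here the quotients repeat a_1, ..., a_6; the period length is 6.
Hence the expansion of sqrt(164) is a_0 = 12 followed by the repeating block 1, 4, 6, 4, 1, 24 (period 6).

[12; (1, 4, 6, 4, 1, 24)]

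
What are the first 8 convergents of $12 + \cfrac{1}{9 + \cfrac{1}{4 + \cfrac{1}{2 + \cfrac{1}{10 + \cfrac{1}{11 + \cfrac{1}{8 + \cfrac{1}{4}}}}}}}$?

Using the convergent recurrence p_i = a_i*p_{i-1} + p_{i-2}, q_i = a_i*q_{i-1} + q_{i-2} with p_{-2}=0, p_{-1}=1, q_{-2}=1, q_{-1}=0:
  i=0: a_0=12, p_0 = 12*1 + 0 = 12, q_0 = 12*0 + 1 = 1.
  i=1: a_1=9, p_1 = 9*12 + 1 = 109, q_1 = 9*1 + 0 = 9.
  i=2: a_2=4, p_2 = 4*109 + 12 = 448, q_2 = 4*9 + 1 = 37.
  i=3: a_3=2, p_3 = 2*448 + 109 = 1005, q_3 = 2*37 + 9 = 83.
  i=4: a_4=10, p_4 = 10*1005 + 448 = 10498, q_4 = 10*83 + 37 = 867.
  i=5: a_5=11, p_5 = 11*10498 + 1005 = 116483, q_5 = 11*867 + 83 = 9620.
  i=6: a_6=8, p_6 = 8*116483 + 10498 = 942362, q_6 = 8*9620 + 867 = 77827.
  i=7: a_7=4, p_7 = 4*942362 + 116483 = 3885931, q_7 = 4*77827 + 9620 = 320928.

12/1, 109/9, 448/37, 1005/83, 10498/867, 116483/9620, 942362/77827, 3885931/320928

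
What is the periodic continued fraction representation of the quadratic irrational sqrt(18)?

Write x_i = (sqrt(18) + m_i)/d_i with (m_0, d_0) = (0, 1). a_0 = floor(sqrt(18)) = 4, since 4^2 = 16 <= 18 < 25 = 5^2.
Iterate m_{i+1} = d_i*a_i - m_i, d_{i+1} = (18 - m_{i+1}^2)/d_i, a_{i+1} = floor((a_0 + m_{i+1})/d_{i+1}):
  m_1 = 1*4 - 0 = 4, d_1 = (18 - 4^2)/1 = 2/1 = 2, a_1 = floor((4 + 4)/2) = 4.
  m_2 = 2*4 - 4 = 4, d_2 = (18 - 4^2)/2 = 2/2 = 1, a_2 = floor((4 + 4)/1) = 8.
  m_3 = 1*8 - 4 = 4, d_3 = (18 - 4^2)/1 = 2/1 = 2: (m_3, d_3) = (m_1, d_1) = (4, 2), so from here the quotients repeat a_1, a_2; the period length is 2.
Hence the expansion of sqrt(18) is a_0 = 4 followed by the repeating block 4, 8 (period 2).

[4; (4, 8)]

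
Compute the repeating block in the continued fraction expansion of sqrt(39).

[6; (4, 12)]

Write x_i = (sqrt(39) + m_i)/d_i with (m_0, d_0) = (0, 1). a_0 = floor(sqrt(39)) = 6, since 6^2 = 36 <= 39 < 49 = 7^2.
Iterate m_{i+1} = d_i*a_i - m_i, d_{i+1} = (39 - m_{i+1}^2)/d_i, a_{i+1} = floor((a_0 + m_{i+1})/d_{i+1}):
  m_1 = 1*6 - 0 = 6, d_1 = (39 - 6^2)/1 = 3/1 = 3, a_1 = floor((6 + 6)/3) = 4.
  m_2 = 3*4 - 6 = 6, d_2 = (39 - 6^2)/3 = 3/3 = 1, a_2 = floor((6 + 6)/1) = 12.
  m_3 = 1*12 - 6 = 6, d_3 = (39 - 6^2)/1 = 3/1 = 3: (m_3, d_3) = (m_1, d_1) = (6, 3), so from here the quotients repeat a_1, a_2; the period length is 2.
Hence the expansion of sqrt(39) is a_0 = 6 followed by the repeating block 4, 12 (period 2).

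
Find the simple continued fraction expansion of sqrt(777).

Write x_i = (sqrt(777) + m_i)/d_i with (m_0, d_0) = (0, 1). a_0 = floor(sqrt(777)) = 27, since 27^2 = 729 <= 777 < 784 = 28^2.
Iterate m_{i+1} = d_i*a_i - m_i, d_{i+1} = (777 - m_{i+1}^2)/d_i, a_{i+1} = floor((a_0 + m_{i+1})/d_{i+1}):
  m_1 = 1*27 - 0 = 27, d_1 = (777 - 27^2)/1 = 48/1 = 48, a_1 = floor((27 + 27)/48) = 1.
  m_2 = 48*1 - 27 = 21, d_2 = (777 - 21^2)/48 = 336/48 = 7, a_2 = floor((27 + 21)/7) = 6.
  m_3 = 7*6 - 21 = 21, d_3 = (777 - 21^2)/7 = 336/7 = 48, a_3 = floor((27 + 21)/48) = 1.
  m_4 = 48*1 - 21 = 27, d_4 = (777 - 27^2)/48 = 48/48 = 1, a_4 = floor((27 + 27)/1) = 54.
  m_5 = 1*54 - 27 = 27, d_5 = (777 - 27^2)/1 = 48/1 = 48: (m_5, d_5) = (m_1, d_1) = (27, 48), so from here the quotients repeat a_1, ..., a_4; the period length is 4.
Hence the expansion of sqrt(777) is a_0 = 27 followed by the repeating block 1, 6, 1, 54 (period 4).

[27; (1, 6, 1, 54)]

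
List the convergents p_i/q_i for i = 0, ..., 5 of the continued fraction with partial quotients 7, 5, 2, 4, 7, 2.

7/1, 36/5, 79/11, 352/49, 2543/354, 5438/757

Using the convergent recurrence p_i = a_i*p_{i-1} + p_{i-2}, q_i = a_i*q_{i-1} + q_{i-2} with p_{-2}=0, p_{-1}=1, q_{-2}=1, q_{-1}=0:
  i=0: a_0=7, p_0 = 7*1 + 0 = 7, q_0 = 7*0 + 1 = 1.
  i=1: a_1=5, p_1 = 5*7 + 1 = 36, q_1 = 5*1 + 0 = 5.
  i=2: a_2=2, p_2 = 2*36 + 7 = 79, q_2 = 2*5 + 1 = 11.
  i=3: a_3=4, p_3 = 4*79 + 36 = 352, q_3 = 4*11 + 5 = 49.
  i=4: a_4=7, p_4 = 7*352 + 79 = 2543, q_4 = 7*49 + 11 = 354.
  i=5: a_5=2, p_5 = 2*2543 + 352 = 5438, q_5 = 2*354 + 49 = 757.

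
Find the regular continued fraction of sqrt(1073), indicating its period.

Write x_i = (sqrt(1073) + m_i)/d_i with (m_0, d_0) = (0, 1). a_0 = floor(sqrt(1073)) = 32, since 32^2 = 1024 <= 1073 < 1089 = 33^2.
Iterate m_{i+1} = d_i*a_i - m_i, d_{i+1} = (1073 - m_{i+1}^2)/d_i, a_{i+1} = floor((a_0 + m_{i+1})/d_{i+1}):
  m_1 = 1*32 - 0 = 32, d_1 = (1073 - 32^2)/1 = 49/1 = 49, a_1 = floor((32 + 32)/49) = 1.
  m_2 = 49*1 - 32 = 17, d_2 = (1073 - 17^2)/49 = 784/49 = 16, a_2 = floor((32 + 17)/16) = 3.
  m_3 = 16*3 - 17 = 31, d_3 = (1073 - 31^2)/16 = 112/16 = 7, a_3 = floor((32 + 31)/7) = 9.
  m_4 = 7*9 - 31 = 32, d_4 = (1073 - 32^2)/7 = 49/7 = 7, a_4 = floor((32 + 32)/7) = 9.
  m_5 = 7*9 - 32 = 31, d_5 = (1073 - 31^2)/7 = 112/7 = 16, a_5 = floor((32 + 31)/16) = 3.
  m_6 = 16*3 - 31 = 17, d_6 = (1073 - 17^2)/16 = 784/16 = 49, a_6 = floor((32 + 17)/49) = 1.
  m_7 = 49*1 - 17 = 32, d_7 = (1073 - 32^2)/49 = 49/49 = 1, a_7 = floor((32 + 32)/1) = 64.
  m_8 = 1*64 - 32 = 32, d_8 = (1073 - 32^2)/1 = 49/1 = 49: (m_8, d_8) = (m_1, d_1) = (32, 49), so from here the quotients repeat a_1, ..., a_7; the period length is 7.
Hence the expansion of sqrt(1073) is a_0 = 32 followed by the repeating block 1, 3, 9, 9, 3, 1, 64 (period 7).

[32; (1, 3, 9, 9, 3, 1, 64)]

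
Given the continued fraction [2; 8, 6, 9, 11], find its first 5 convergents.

2/1, 17/8, 104/49, 953/449, 10587/4988

Using the convergent recurrence p_i = a_i*p_{i-1} + p_{i-2}, q_i = a_i*q_{i-1} + q_{i-2} with p_{-2}=0, p_{-1}=1, q_{-2}=1, q_{-1}=0:
  i=0: a_0=2, p_0 = 2*1 + 0 = 2, q_0 = 2*0 + 1 = 1.
  i=1: a_1=8, p_1 = 8*2 + 1 = 17, q_1 = 8*1 + 0 = 8.
  i=2: a_2=6, p_2 = 6*17 + 2 = 104, q_2 = 6*8 + 1 = 49.
  i=3: a_3=9, p_3 = 9*104 + 17 = 953, q_3 = 9*49 + 8 = 449.
  i=4: a_4=11, p_4 = 11*953 + 104 = 10587, q_4 = 11*449 + 49 = 4988.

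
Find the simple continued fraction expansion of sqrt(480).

Write x_i = (sqrt(480) + m_i)/d_i with (m_0, d_0) = (0, 1). a_0 = floor(sqrt(480)) = 21, since 21^2 = 441 <= 480 < 484 = 22^2.
Iterate m_{i+1} = d_i*a_i - m_i, d_{i+1} = (480 - m_{i+1}^2)/d_i, a_{i+1} = floor((a_0 + m_{i+1})/d_{i+1}):
  m_1 = 1*21 - 0 = 21, d_1 = (480 - 21^2)/1 = 39/1 = 39, a_1 = floor((21 + 21)/39) = 1.
  m_2 = 39*1 - 21 = 18, d_2 = (480 - 18^2)/39 = 156/39 = 4, a_2 = floor((21 + 18)/4) = 9.
  m_3 = 4*9 - 18 = 18, d_3 = (480 - 18^2)/4 = 156/4 = 39, a_3 = floor((21 + 18)/39) = 1.
  m_4 = 39*1 - 18 = 21, d_4 = (480 - 21^2)/39 = 39/39 = 1, a_4 = floor((21 + 21)/1) = 42.
  m_5 = 1*42 - 21 = 21, d_5 = (480 - 21^2)/1 = 39/1 = 39: (m_5, d_5) = (m_1, d_1) = (21, 39), so from here the quotients repeat a_1, ..., a_4; the period length is 4.
Hence the expansion of sqrt(480) is a_0 = 21 followed by the repeating block 1, 9, 1, 42 (period 4).

[21; (1, 9, 1, 42)]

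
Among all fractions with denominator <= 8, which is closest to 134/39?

24/7

Expand x = 134/39 as a continued fraction with the Euclidean algorithm:
  134 = 3*39 + 17, so a_0 = 3.
  39 = 2*17 + 5, so a_1 = 2.
  17 = 3*5 + 2, so a_2 = 3.
  5 = 2*2 + 1, so a_3 = 2.
  2 = 2*1 + 0, so a_4 = 2.
so x = [3; 2, 3, 2, 2].
Convergents (p_i = a_i*p_{i-1} + p_{i-2}, q_i = a_i*q_{i-1} + q_{i-2} with p_{-2}=0, p_{-1}=1, q_{-2}=1, q_{-1}=0), until the denominator exceeds 8:
  i=0: a_0=3, p_0 = 3*1 + 0 = 3, q_0 = 3*0 + 1 = 1.
  i=1: a_1=2, p_1 = 2*3 + 1 = 7, q_1 = 2*1 + 0 = 2.
  i=2: a_2=3, p_2 = 3*7 + 3 = 24, q_2 = 3*2 + 1 = 7.
  i=3: a_3=2, p_3 = 2*24 + 7 = 55, q_3 = 2*7 + 2 = 16.
q_3 = 16 > 8, so the last convergent with denominator <= 8 is p_2/q_2 = 24/7.
The closest fraction with denominator <= 8 is either p_2/q_2 or the intermediate fraction (k*p_2 + p_1)/(k*q_2 + q_1) with the largest k >= 1 whose denominator stays <= 8; these approach x as k grows, and every other convergent or intermediate fraction in range is farther away.
Largest k: floor((8 - q_1)/q_2) = floor((8 - 2)/7) = 0.
Since k = 0, no intermediate fraction beyond p_2/q_2 has denominator <= 8, so the convergent 24/7 is the closest (its error is |134*7 - 24*39|/(39*7) = 2/273).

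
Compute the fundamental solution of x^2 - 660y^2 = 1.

(x, y) = (1079, 42)

First expand sqrt(660) as a continued fraction. With x_i = (sqrt(660) + m_i)/d_i and (m_0, d_0) = (0, 1): a_0 = floor(sqrt(660)) = 25, since 25^2 = 625 <= 660 < 676 = 26^2.
Iterate m_{i+1} = d_i*a_i - m_i, d_{i+1} = (660 - m_{i+1}^2)/d_i, a_{i+1} = floor((a_0 + m_{i+1})/d_{i+1}):
  m_1 = 1*25 - 0 = 25, d_1 = (660 - 25^2)/1 = 35/1 = 35, a_1 = floor((25 + 25)/35) = 1.
  m_2 = 35*1 - 25 = 10, d_2 = (660 - 10^2)/35 = 560/35 = 16, a_2 = floor((25 + 10)/16) = 2.
  m_3 = 16*2 - 10 = 22, d_3 = (660 - 22^2)/16 = 176/16 = 11, a_3 = floor((25 + 22)/11) = 4.
  m_4 = 11*4 - 22 = 22, d_4 = (660 - 22^2)/11 = 176/11 = 16, a_4 = floor((25 + 22)/16) = 2.
  m_5 = 16*2 - 22 = 10, d_5 = (660 - 10^2)/16 = 560/16 = 35, a_5 = floor((25 + 10)/35) = 1.
  m_6 = 35*1 - 10 = 25, d_6 = (660 - 25^2)/35 = 35/35 = 1, a_6 = floor((25 + 25)/1) = 50.
  m_7 = 1*50 - 25 = 25, d_7 = (660 - 25^2)/1 = 35/1 = 35: (m_7, d_7) = (m_1, d_1) = (25, 35), so from here the quotients repeat a_1, ..., a_6; the period length is 6.
So sqrt(660) = [25; (1, 2, 4, 2, 1, 50)] with period length k = 6.
k is even, so the fundamental solution of x^2 - 660y^2 = 1 is (p_{k-1}, q_{k-1}) = (p_5, q_5); compute convergents through index 5.
Convergents (p_i = a_i*p_{i-1} + p_{i-2}, q_i = a_i*q_{i-1} + q_{i-2} with p_{-2}=0, p_{-1}=1, q_{-2}=1, q_{-1}=0):
  i=0: a_0=25, p_0 = 25*1 + 0 = 25, q_0 = 25*0 + 1 = 1.
  i=1: a_1=1, p_1 = 1*25 + 1 = 26, q_1 = 1*1 + 0 = 1.
  i=2: a_2=2, p_2 = 2*26 + 25 = 77, q_2 = 2*1 + 1 = 3.
  i=3: a_3=4, p_3 = 4*77 + 26 = 334, q_3 = 4*3 + 1 = 13.
  i=4: a_4=2, p_4 = 2*334 + 77 = 745, q_4 = 2*13 + 3 = 29.
  i=5: a_5=1, p_5 = 1*745 + 334 = 1079, q_5 = 1*29 + 13 = 42.
Check: 1079^2 - 660*42^2 = 1164241 - 1164240 = 1, so (x, y) = (1079, 42) solves the equation, and by the theorem it is the least positive solution.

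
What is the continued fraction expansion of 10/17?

Run the Euclidean algorithm on 10 and 17; the successive quotients are the partial quotients a_0, a_1, ... (each step inverts the fractional part left over by the previous one):
  10 = 0*17 + 10, so a_0 = 0.
  17 = 1*10 + 7, so a_1 = 1.
  10 = 1*7 + 3, so a_2 = 1.
  7 = 2*3 + 1, so a_3 = 2.
  3 = 3*1 + 0, so a_4 = 3.
The remainder reaches 0 after 5 divisions, so the expansion has 5 partial quotients, read off in order.

[0; 1, 1, 2, 3]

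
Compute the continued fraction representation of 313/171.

Run the Euclidean algorithm on 313 and 171; the successive quotients are the partial quotients a_0, a_1, ... (each step inverts the fractional part left over by the previous one):
  313 = 1*171 + 142, so a_0 = 1.
  171 = 1*142 + 29, so a_1 = 1.
  142 = 4*29 + 26, so a_2 = 4.
  29 = 1*26 + 3, so a_3 = 1.
  26 = 8*3 + 2, so a_4 = 8.
  3 = 1*2 + 1, so a_5 = 1.
  2 = 2*1 + 0, so a_6 = 2.
The remainder reaches 0 after 7 divisions, so the expansion has 7 partial quotients, read off in order.

[1; 1, 4, 1, 8, 1, 2]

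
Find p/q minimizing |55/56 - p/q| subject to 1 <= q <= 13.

1/1

Expand x = 55/56 as a continued fraction with the Euclidean algorithm:
  55 = 0*56 + 55, so a_0 = 0.
  56 = 1*55 + 1, so a_1 = 1.
  55 = 55*1 + 0, so a_2 = 55.
so x = [0; 1, 55].
Convergents (p_i = a_i*p_{i-1} + p_{i-2}, q_i = a_i*q_{i-1} + q_{i-2} with p_{-2}=0, p_{-1}=1, q_{-2}=1, q_{-1}=0), until the denominator exceeds 13:
  i=0: a_0=0, p_0 = 0*1 + 0 = 0, q_0 = 0*0 + 1 = 1.
  i=1: a_1=1, p_1 = 1*0 + 1 = 1, q_1 = 1*1 + 0 = 1.
  i=2: a_2=55, p_2 = 55*1 + 0 = 55, q_2 = 55*1 + 1 = 56.
q_2 = 56 > 13, so the last convergent with denominator <= 13 is p_1/q_1 = 1/1.
The closest fraction with denominator <= 13 is either p_1/q_1 or the intermediate fraction (k*p_1 + p_0)/(k*q_1 + q_0) with the largest k >= 1 whose denominator stays <= 13; these approach x as k grows, and every other convergent or intermediate fraction in range is farther away.
Largest k: floor((13 - q_0)/q_1) = floor((13 - 1)/1) = 12.
That gives (12*1 + 0)/(12*1 + 1) = 12/13.
Compare the errors: |x - 1/1| = |55*1 - 1*56|/(56*1) = 1/56, and |x - 12/13| = |55*13 - 12*56|/(56*13) = 43/728.
Cross-multiplying, 1*728 = 728 < 2408 = 43*56, so 1/56 is smaller: the convergent 1/1 is closer to x than 12/13.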